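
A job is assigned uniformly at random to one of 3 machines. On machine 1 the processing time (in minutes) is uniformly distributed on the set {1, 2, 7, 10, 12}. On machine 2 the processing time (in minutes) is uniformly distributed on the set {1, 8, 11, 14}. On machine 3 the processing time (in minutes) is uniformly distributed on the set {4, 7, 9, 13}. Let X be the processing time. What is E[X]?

E[X | machine 1] = (1+2+7+10+12)/5 = 32/5.
E[X | machine 2] = (1+8+11+14)/4 = 17/2.
E[X | machine 3] = (4+7+9+13)/4 = 33/4.
By the law of total expectation,
E[X] = (1/3)·(32/5) + (1/3)·(17/2) + (1/3)·(33/4) = 463/60.

463/60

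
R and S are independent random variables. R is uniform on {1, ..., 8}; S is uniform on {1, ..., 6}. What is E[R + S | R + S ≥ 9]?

P(R + S ≥ 9) = 7/16.
Summing (R+S)·P(x,y) over outcomes with R + S ≥ 9 gives 14/3.
E[R + S | R + S ≥ 9] = (14/3) / (7/16) = 32/3.

32/3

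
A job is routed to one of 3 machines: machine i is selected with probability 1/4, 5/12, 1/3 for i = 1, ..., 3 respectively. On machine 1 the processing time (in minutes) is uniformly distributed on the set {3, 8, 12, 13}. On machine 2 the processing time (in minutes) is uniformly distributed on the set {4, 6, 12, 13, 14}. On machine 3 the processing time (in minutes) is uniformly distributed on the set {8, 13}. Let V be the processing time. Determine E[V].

59/6

E[V | machine 1] = (3+8+12+13)/4 = 9.
E[V | machine 2] = (4+6+12+13+14)/5 = 49/5.
E[V | machine 3] = (8+13)/2 = 21/2.
E[V] = (1/4)·(9) + (5/12)·(49/5) + (1/3)·(21/2) = 59/6.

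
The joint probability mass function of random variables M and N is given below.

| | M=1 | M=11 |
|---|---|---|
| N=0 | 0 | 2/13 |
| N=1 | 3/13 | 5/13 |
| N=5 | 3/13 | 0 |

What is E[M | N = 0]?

P(N = 0) = 2/13.
Σ M·P over the event = 11·(2/13) = 22/13.
E[M | N = 0] = (22/13) / (2/13) = 11.

11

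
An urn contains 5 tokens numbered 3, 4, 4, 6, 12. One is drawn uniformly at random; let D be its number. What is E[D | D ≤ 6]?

17/4

P(D ≤ 6) = 4/5.
Σ over the event: 3·1/5 + 4·2/5 + 6·1/5 = 17/5.
E[D | D ≤ 6] = (17/5) / (4/5) = 17/4.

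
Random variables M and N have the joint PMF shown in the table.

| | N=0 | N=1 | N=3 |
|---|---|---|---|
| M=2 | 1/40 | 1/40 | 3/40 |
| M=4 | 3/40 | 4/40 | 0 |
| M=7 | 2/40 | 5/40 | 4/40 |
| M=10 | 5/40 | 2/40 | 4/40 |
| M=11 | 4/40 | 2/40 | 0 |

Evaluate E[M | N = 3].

74/11

P(N = 3) = 11/40.
Σ M·P over the event = 2·(3/40) + 7·(4/40) + 10·(4/40) = 37/20.
E[M | N = 3] = (37/20) / (11/40) = 74/11.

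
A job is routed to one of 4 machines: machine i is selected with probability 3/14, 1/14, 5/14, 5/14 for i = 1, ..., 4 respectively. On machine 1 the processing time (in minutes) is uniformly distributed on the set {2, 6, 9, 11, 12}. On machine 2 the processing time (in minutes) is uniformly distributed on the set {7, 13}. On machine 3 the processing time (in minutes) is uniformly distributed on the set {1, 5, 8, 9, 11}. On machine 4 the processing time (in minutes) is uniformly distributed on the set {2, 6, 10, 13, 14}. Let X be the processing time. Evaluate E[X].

E[X | machine 1] = (2+6+9+11+12)/5 = 8.
E[X | machine 2] = (7+13)/2 = 10.
E[X | machine 3] = (1+5+8+9+11)/5 = 34/5.
E[X | machine 4] = (2+6+10+13+14)/5 = 9.
By the law of total expectation,
E[X] = (3/14)·(8) + (1/14)·(10) + (5/14)·(34/5) + (5/14)·(9) = 113/14.

113/14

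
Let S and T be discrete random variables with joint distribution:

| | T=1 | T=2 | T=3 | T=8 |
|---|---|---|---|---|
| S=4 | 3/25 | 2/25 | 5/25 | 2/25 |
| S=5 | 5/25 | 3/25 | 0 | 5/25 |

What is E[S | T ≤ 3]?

P(T ≤ 3) = 18/25.
Σ S·P over the event = 4·(3/25) + 4·(2/25) + 4·(5/25) + 5·(5/25) + 5·(3/25) = 16/5.
E[S | T ≤ 3] = (16/5) / (18/25) = 40/9.

40/9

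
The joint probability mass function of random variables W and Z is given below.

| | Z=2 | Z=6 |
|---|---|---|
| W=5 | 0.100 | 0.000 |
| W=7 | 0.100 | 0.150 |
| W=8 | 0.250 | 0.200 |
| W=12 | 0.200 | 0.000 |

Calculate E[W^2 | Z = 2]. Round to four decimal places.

80.3077

P(Z = 2) = 0.650.
Σ W^2·P over the event = 25·(0.100) + 49·(0.100) + 64·(0.250) + 144·(0.200) = 52.200.
E[W^2 | Z = 2] = (52.200) / (0.650) = 80.3077.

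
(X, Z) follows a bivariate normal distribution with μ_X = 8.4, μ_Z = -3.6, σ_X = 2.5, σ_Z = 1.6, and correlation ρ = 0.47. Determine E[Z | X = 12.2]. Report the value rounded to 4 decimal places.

-2.4570

The regression of Z on X has slope ρ·σ_Z/σ_X and passes through (μ_X, μ_Z).
E[Z | X=12.2] = -3.6 + (0.47)·(1.6/2.5)·(12.2 − (8.4)) = -3.6 + (0.3008)·(3.8) = -2.4570.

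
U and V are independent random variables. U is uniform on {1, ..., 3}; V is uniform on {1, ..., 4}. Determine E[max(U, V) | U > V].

8/3

P(U > V) = 1/4.
Summing max(U,V)·P(x,y) over outcomes with U > V gives 2/3.
E[max(U, V) | U > V] = (2/3) / (1/4) = 8/3.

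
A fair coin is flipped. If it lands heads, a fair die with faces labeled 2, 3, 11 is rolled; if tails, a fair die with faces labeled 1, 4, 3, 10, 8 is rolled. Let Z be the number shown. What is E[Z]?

79/15

E[Z | heads] = (2+3+11)/3 = 16/3.
E[Z | tails] = (1+4+3+10+8)/5 = 26/5.
E[Z] = (1/2)·(16/3) + (1/2)·(26/5) = 79/15.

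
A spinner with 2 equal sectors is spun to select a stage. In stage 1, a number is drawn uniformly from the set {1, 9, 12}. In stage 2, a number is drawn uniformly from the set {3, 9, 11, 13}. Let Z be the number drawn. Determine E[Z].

E[Z | stage 1] = (1+9+12)/3 = 22/3.
E[Z | stage 2] = (3+9+11+13)/4 = 9.
By the law of total expectation,
E[Z] = (1/2)·(22/3) + (1/2)·(9) = 49/6.

49/6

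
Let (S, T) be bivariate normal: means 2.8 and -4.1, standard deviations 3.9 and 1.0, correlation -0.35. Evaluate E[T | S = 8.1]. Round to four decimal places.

-4.5756

The regression of T on S has slope ρ·σ_T/σ_S and passes through (μ_S, μ_T).
E[T | S=8.1] = -4.1 + (-0.35)·(1.0/3.9)·(8.1 − (2.8)) = -4.1 + (-0.089744)·(5.3) = -4.5756.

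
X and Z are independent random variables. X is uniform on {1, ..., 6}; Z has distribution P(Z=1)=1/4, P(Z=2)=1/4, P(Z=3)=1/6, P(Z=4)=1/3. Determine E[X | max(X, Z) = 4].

3

P(max(X, Z) = 4) = 1/3.
Summing X·P(x,y) over outcomes with max(X, Z) = 4 gives 1.
E[X | max(X, Z) = 4] = (1) / (1/3) = 3.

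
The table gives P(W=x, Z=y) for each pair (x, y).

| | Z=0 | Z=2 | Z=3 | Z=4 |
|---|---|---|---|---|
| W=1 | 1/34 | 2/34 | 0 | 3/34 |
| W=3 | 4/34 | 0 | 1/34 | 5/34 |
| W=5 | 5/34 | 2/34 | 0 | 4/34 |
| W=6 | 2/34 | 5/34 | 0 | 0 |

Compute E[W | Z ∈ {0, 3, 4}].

P(Z ∈ {0, 3, 4}) = 25/34.
Σ W·P over the event = 1·(1/34) + 1·(3/34) + 3·(4/34) + 3·(1/34) + 3·(5/34) + 5·(5/34) + 5·(4/34) + 6·(2/34) = 91/34.
E[W | Z ∈ {0, 3, 4}] = (91/34) / (25/34) = 91/25.

91/25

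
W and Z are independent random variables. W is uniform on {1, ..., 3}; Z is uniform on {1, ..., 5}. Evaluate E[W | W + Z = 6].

2

Outcomes with W + Z = 6: (1,5), (2,4), (3,3), each with probability 1/15.
E[W | W + Z = 6] = (1 + 2 + 3) / 3 = 2.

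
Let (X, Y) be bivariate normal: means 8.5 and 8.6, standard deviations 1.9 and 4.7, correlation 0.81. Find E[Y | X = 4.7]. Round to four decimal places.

0.9860

The regression of Y on X has slope ρ·σ_Y/σ_X and passes through (μ_X, μ_Y).
E[Y | X=4.7] = 8.6 + (0.81)·(4.7/1.9)·(4.7 − (8.5)) = 8.6 + (2.00368)·(-3.8) = 0.9860.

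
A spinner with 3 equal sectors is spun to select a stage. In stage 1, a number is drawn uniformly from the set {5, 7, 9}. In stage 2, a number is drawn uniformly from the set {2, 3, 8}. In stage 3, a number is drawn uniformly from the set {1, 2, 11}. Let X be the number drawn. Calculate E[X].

16/3

E[X | stage 1] = (5+7+9)/3 = 7.
E[X | stage 2] = (2+3+8)/3 = 13/3.
E[X | stage 3] = (1+2+11)/3 = 14/3.
By the law of total expectation,
E[X] = (1/3)·(7) + (1/3)·(13/3) + (1/3)·(14/3) = 16/3.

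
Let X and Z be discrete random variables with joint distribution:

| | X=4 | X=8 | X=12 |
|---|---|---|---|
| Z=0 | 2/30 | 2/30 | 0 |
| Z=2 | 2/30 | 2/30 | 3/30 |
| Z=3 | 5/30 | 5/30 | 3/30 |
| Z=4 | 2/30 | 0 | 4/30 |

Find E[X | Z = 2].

60/7

P(Z = 2) = 7/30.
Σ X·P over the event = 4·(2/30) + 8·(2/30) + 12·(3/30) = 2.
E[X | Z = 2] = (2) / (7/30) = 60/7.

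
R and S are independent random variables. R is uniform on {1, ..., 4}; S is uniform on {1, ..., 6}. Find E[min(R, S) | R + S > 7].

10/3

Outcomes with R + S > 7: (2,6), (3,5), (3,6), (4,4), (4,5), (4,6), each with probability 1/24.
E[min(R, S) | R + S > 7] = (2 + 3 + 3 + 4 + 4 + 4) / 6 = 10/3.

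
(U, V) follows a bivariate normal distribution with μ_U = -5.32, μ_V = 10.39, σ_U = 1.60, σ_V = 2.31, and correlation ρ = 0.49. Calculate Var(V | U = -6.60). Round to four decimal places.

For a bivariate normal, Var(V | U=x) = σ_V²(1 − ρ²).
Var(V | U=-6.60) = (2.31)²·(1 − (0.49)²) = 5.3361·0.7599 = 4.0549.

4.0549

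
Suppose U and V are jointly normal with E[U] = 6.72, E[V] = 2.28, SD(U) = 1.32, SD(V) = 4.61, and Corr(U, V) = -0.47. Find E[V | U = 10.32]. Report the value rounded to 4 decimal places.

-3.6292

The regression of V on U has slope ρ·σ_V/σ_U and passes through (μ_U, μ_V).
E[V | U=10.32] = 2.28 + (-0.47)·(4.61/1.32)·(10.32 − (6.72)) = 2.28 + (-1.64144)·(3.6) = -3.6292.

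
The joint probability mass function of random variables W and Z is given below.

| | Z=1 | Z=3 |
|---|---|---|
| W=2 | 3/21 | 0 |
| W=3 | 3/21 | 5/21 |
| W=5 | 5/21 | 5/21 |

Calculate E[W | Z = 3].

P(Z = 3) = 10/21.
Σ W·P over the event = 3·(5/21) + 5·(5/21) = 40/21.
E[W | Z = 3] = (40/21) / (10/21) = 4.

4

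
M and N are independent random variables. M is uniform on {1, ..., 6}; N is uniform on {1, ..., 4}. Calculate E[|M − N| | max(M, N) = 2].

Outcomes with max(M, N) = 2: (1,2), (2,1), (2,2), each with probability 1/24.
E[|M − N| | max(M, N) = 2] = (1 + 1 + 0) / 3 = 2/3.

2/3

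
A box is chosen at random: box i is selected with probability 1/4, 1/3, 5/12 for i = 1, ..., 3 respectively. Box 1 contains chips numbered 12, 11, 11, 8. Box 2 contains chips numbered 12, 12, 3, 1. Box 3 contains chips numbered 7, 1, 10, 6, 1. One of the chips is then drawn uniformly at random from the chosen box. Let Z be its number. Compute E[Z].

169/24

E[Z | box 1] = (12+11+11+8)/4 = 21/2.
E[Z | box 2] = (12+12+3+1)/4 = 7.
E[Z | box 3] = (7+1+10+6+1)/5 = 5.
E[Z] = (1/4)·(21/2) + (1/3)·(7) + (5/12)·(5) = 169/24.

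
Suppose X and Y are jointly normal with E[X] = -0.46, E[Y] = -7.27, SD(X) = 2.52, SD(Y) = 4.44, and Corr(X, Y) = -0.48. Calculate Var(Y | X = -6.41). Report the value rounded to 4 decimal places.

15.1716

Var(Y | X=x) = (1 − ρ²)·σ_Y².
Var(Y | X=-6.41) = (4.44)²·(1 − (-0.48)²) = 19.7136·0.7696 = 15.1716.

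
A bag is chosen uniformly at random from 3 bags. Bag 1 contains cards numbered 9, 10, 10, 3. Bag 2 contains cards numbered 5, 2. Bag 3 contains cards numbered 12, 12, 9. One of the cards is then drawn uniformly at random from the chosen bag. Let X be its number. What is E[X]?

E[X | bag 1] = (9+10+10+3)/4 = 8.
E[X | bag 2] = (5+2)/2 = 7/2.
E[X | bag 3] = (12+12+9)/3 = 11.
E[X] = (1/3)·(8) + (1/3)·(7/2) + (1/3)·(11) = 15/2.

15/2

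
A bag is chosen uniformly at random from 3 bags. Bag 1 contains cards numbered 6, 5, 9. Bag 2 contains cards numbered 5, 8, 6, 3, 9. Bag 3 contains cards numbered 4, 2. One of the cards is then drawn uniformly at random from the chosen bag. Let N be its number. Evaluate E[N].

E[N | bag 1] = (6+5+9)/3 = 20/3.
E[N | bag 2] = (5+8+6+3+9)/5 = 31/5.
E[N | bag 3] = (4+2)/2 = 3.
E[N] = (1/3)·(20/3) + (1/3)·(31/5) + (1/3)·(3) = 238/45.

238/45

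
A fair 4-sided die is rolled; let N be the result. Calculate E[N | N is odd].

Given N is odd, N is equally likely to be any of {1, 3}.
E[N | N is odd] = (1 + 3) / 2 = 2.

2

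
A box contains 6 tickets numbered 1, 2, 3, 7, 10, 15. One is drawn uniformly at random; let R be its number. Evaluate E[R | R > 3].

32/3

P(R > 3) = 1/2.
Σ over the event: 7·1/6 + 10·1/6 + 15·1/6 = 16/3.
E[R | R > 3] = (16/3) / (1/2) = 32/3.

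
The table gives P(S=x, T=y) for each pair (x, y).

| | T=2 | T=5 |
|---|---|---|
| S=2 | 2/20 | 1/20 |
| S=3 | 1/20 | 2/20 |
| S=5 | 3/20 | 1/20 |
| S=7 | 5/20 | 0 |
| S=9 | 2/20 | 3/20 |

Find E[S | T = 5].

P(T = 5) = 7/20.
Summing S·P(S=x,T=y) over the conditioning event gives 2.
E[S | T = 5] = (2) / (7/20) = 40/7.

40/7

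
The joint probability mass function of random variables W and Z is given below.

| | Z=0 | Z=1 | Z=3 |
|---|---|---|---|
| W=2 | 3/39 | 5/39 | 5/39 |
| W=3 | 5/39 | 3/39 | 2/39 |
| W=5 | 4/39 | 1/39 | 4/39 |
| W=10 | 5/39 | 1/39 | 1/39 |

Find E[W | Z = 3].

23/6

P(Z = 3) = 4/13.
Σ W·P over the event = 2·(5/39) + 3·(2/39) + 5·(4/39) + 10·(1/39) = 46/39.
E[W | Z = 3] = (46/39) / (4/13) = 23/6.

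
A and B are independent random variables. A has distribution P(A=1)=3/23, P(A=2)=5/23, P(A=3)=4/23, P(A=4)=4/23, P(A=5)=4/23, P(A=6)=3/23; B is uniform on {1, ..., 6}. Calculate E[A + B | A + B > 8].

P(A + B > 8) = 6/23.
Summing (A+B)·P(x,y) over outcomes with A + B > 8 gives 179/69.
E[A + B | A + B > 8] = (179/69) / (6/23) = 179/18.

179/18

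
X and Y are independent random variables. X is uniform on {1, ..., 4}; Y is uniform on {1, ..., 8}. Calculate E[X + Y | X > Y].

P(X > Y) = 3/16.
Summing (X+Y)·P(x,y) over outcomes with X > Y gives 15/16.
E[X + Y | X > Y] = (15/16) / (3/16) = 5.

5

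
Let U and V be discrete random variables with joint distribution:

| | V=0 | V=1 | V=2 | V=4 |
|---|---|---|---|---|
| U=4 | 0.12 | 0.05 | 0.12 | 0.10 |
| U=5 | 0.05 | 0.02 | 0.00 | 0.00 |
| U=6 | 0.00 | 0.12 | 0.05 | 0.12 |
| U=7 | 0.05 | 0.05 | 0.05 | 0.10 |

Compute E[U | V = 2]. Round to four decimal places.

5.1364

P(V = 2) = 0.22.
Σ U·P over the event = 4·(0.12) + 6·(0.05) + 7·(0.05) = 1.13.
E[U | V = 2] = (1.13) / (0.22) = 5.1364.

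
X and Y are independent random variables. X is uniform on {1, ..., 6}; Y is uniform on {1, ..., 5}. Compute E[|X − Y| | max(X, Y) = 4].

12/7

Outcomes with max(X, Y) = 4: (1,4), (2,4), (3,4), (4,1), (4,2), (4,3), (4,4), each with probability 1/30.
E[|X − Y| | max(X, Y) = 4] = (3 + 2 + 1 + 3 + 2 + 1 + 0) / 7 = 12/7.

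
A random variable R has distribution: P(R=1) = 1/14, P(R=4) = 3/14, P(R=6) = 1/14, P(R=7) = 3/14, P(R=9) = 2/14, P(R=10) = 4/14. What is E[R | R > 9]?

10

P(R > 9) = 2/7.
Σ over the event: 10·2/7 = 20/7.
E[R | R > 9] = (20/7) / (2/7) = 10.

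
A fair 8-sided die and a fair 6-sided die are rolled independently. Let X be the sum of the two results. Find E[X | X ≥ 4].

P(X ≥ 4) = 15/16.
E[X | X ≥ 4] = (47/6) / (15/16) = 376/45.

376/45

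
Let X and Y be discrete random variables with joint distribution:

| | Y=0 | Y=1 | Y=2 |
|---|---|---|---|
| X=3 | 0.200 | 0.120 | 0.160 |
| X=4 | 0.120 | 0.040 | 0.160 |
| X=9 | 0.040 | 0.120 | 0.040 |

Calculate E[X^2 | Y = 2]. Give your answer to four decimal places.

P(Y = 2) = 0.360.
Σ X^2·P over the event = 9·(0.160) + 16·(0.160) + 81·(0.040) = 7.240.
E[X^2 | Y = 2] = (7.240) / (0.360) = 20.1111.

20.1111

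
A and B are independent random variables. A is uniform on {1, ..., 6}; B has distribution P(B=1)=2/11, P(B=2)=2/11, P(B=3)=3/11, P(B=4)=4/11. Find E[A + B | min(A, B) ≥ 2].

65/9

P(min(A, B) ≥ 2) = 15/22.
Summing (A+B)·P(x,y) over outcomes with min(A, B) ≥ 2 gives 325/66.
E[A + B | min(A, B) ≥ 2] = (325/66) / (15/22) = 65/9.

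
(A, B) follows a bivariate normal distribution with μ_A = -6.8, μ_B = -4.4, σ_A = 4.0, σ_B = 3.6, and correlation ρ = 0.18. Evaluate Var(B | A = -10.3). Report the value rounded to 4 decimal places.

12.5401

The conditional variance in a bivariate normal is σ_B²(1 − ρ²), independent of x.
Var(B | A=-10.3) = (3.6)²·(1 − (0.18)²) = 12.96·0.9676 = 12.5401.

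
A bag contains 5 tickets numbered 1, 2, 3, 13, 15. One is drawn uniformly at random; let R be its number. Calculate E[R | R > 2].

31/3

P(R > 2) = 3/5.
Σ over the event: 3·1/5 + 13·1/5 + 15·1/5 = 31/5.
E[R | R > 2] = (31/5) / (3/5) = 31/3.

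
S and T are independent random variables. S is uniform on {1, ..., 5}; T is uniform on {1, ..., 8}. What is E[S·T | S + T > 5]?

P(S + T > 5) = 3/4.
Summing ST·P(x,y) over outcomes with S + T > 5 gives 101/8.
E[S·T | S + T > 5] = (101/8) / (3/4) = 101/6.

101/6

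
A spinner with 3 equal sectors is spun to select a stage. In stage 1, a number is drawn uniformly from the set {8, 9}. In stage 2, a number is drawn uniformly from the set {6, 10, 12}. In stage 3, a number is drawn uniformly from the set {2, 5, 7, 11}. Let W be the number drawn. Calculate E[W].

E[W | stage 1] = (8+9)/2 = 17/2.
E[W | stage 2] = (6+10+12)/3 = 28/3.
E[W | stage 3] = (2+5+7+11)/4 = 25/4.
By the law of total expectation,
E[W] = (1/3)·(17/2) + (1/3)·(28/3) + (1/3)·(25/4) = 289/36.

289/36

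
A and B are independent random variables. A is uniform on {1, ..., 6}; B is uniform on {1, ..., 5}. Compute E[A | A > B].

14/3

P(A > B) = 1/2.
Summing A·P(x,y) over outcomes with A > B gives 7/3.
E[A | A > B] = (7/3) / (1/2) = 14/3.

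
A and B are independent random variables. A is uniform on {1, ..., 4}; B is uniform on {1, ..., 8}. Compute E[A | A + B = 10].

Outcomes with A + B = 10: (2,8), (3,7), (4,6), each with probability 1/32.
E[A | A + B = 10] = (2 + 3 + 4) / 3 = 3.

3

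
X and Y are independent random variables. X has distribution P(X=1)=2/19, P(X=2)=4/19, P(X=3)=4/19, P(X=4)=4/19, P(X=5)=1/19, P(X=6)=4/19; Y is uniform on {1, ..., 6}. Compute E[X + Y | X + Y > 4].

P(X + Y > 4) = 16/19.
Summing (X+Y)·P(x,y) over outcomes with X + Y > 4 gives 739/114.
E[X + Y | X + Y > 4] = (739/114) / (16/19) = 739/96.

739/96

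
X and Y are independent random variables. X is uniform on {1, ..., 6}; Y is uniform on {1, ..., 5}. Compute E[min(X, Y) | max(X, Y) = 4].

Outcomes with max(X, Y) = 4: (1,4), (2,4), (3,4), (4,1), (4,2), (4,3), (4,4), each with probability 1/30.
E[min(X, Y) | max(X, Y) = 4] = (1 + 2 + 3 + 1 + 2 + 3 + 4) / 7 = 16/7.

16/7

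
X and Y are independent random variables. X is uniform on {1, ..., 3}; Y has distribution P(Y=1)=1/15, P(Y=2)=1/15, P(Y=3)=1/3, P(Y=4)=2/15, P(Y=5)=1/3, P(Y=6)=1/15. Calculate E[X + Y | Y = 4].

P(Y = 4) = 2/15.
Summing (X+Y)·P(x,y) over outcomes with Y = 4 gives 4/5.
E[X + Y | Y = 4] = (4/5) / (2/15) = 6.

6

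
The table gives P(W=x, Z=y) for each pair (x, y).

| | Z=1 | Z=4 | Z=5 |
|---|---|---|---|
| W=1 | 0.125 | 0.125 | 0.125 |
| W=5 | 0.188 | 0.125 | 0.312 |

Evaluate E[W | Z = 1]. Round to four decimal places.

3.4026

P(Z = 1) = 0.313.
Σ W·P over the event = 1·(0.125) + 5·(0.188) = 1.065.
E[W | Z = 1] = (1.065) / (0.313) = 3.4026.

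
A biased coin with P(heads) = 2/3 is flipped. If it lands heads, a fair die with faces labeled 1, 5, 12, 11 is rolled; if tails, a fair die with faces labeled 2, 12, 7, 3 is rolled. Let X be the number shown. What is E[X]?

E[X | heads] = (1+5+12+11)/4 = 29/4.
E[X | tails] = (2+12+7+3)/4 = 6.
By the law of total expectation,
E[X] = (2/3)·(29/4) + (1/3)·(6) = 41/6.

41/6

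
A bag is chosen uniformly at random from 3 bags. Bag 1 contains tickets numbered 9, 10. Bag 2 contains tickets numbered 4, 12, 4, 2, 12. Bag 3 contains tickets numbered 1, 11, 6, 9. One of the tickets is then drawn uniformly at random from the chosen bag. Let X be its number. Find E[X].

461/60

E[X | bag 1] = (9+10)/2 = 19/2.
E[X | bag 2] = (4+12+4+2+12)/5 = 34/5.
E[X | bag 3] = (1+11+6+9)/4 = 27/4.
By the law of total expectation,
E[X] = (1/3)·(19/2) + (1/3)·(34/5) + (1/3)·(27/4) = 461/60.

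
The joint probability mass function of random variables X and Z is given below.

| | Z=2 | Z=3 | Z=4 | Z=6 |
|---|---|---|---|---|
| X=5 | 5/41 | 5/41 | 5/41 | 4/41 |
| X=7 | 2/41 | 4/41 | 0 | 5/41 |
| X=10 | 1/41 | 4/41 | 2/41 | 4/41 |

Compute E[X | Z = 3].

P(Z = 3) = 13/41.
Σ X·P over the event = 5·(5/41) + 7·(4/41) + 10·(4/41) = 93/41.
E[X | Z = 3] = (93/41) / (13/41) = 93/13.

93/13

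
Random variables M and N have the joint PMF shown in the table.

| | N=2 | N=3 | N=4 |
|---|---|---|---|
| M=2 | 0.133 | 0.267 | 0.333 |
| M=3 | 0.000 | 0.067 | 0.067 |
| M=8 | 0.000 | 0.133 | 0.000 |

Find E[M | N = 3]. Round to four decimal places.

P(N = 3) = 0.467.
Σ M·P over the event = 2·(0.267) + 3·(0.067) + 8·(0.133) = 1.799.
E[M | N = 3] = (1.799) / (0.467) = 3.8522.

3.8522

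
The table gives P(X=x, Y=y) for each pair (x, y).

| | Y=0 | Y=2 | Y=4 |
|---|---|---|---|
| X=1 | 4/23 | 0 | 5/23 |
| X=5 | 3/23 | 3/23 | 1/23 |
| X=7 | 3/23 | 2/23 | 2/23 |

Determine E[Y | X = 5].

10/7

P(X = 5) = 7/23.
Σ Y·P over the event = 0·(3/23) + 2·(3/23) + 4·(1/23) = 10/23.
E[Y | X = 5] = (10/23) / (7/23) = 10/7.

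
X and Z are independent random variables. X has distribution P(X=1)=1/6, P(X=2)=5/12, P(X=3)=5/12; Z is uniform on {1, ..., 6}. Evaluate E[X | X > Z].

P(X > Z) = 5/24.
Summing X·P(x,y) over outcomes with X > Z gives 5/9.
E[X | X > Z] = (5/9) / (5/24) = 8/3.

8/3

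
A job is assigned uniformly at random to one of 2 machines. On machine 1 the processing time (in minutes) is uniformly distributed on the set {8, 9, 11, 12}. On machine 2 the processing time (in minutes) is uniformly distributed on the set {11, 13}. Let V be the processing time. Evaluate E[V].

11

E[V | machine 1] = (8+9+11+12)/4 = 10.
E[V | machine 2] = (11+13)/2 = 12.
E[V] = (1/2)·(10) + (1/2)·(12) = 11.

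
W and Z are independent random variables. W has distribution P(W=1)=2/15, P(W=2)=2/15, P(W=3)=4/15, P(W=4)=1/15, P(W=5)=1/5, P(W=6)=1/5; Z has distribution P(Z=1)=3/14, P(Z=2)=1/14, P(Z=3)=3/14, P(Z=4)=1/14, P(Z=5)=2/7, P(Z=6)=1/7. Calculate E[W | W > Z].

424/89

P(W > Z) = 89/210.
Summing W·P(x,y) over outcomes with W > Z gives 212/105.
E[W | W > Z] = (212/105) / (89/210) = 424/89.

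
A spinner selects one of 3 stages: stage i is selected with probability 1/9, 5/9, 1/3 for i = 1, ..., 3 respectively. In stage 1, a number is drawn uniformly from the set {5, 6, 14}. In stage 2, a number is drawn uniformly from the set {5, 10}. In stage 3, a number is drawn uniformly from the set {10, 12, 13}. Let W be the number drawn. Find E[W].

E[W | stage 1] = (5+6+14)/3 = 25/3.
E[W | stage 2] = (5+10)/2 = 15/2.
E[W | stage 3] = (10+12+13)/3 = 35/3.
E[W] = (1/9)·(25/3) + (5/9)·(15/2) + (1/3)·(35/3) = 485/54.

485/54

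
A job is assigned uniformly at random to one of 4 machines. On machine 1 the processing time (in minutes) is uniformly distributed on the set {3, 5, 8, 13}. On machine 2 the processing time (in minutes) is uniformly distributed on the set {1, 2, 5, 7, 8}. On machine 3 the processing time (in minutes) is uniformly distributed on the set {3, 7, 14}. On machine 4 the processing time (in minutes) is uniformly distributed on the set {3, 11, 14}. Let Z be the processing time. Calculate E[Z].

E[Z | machine 1] = (3+5+8+13)/4 = 29/4.
E[Z | machine 2] = (1+2+5+7+8)/5 = 23/5.
E[Z | machine 3] = (3+7+14)/3 = 8.
E[Z | machine 4] = (3+11+14)/3 = 28/3.
By the law of total expectation,
E[Z] = (1/4)·(29/4) + (1/4)·(23/5) + (1/4)·(8) + (1/4)·(28/3) = 1751/240.

1751/240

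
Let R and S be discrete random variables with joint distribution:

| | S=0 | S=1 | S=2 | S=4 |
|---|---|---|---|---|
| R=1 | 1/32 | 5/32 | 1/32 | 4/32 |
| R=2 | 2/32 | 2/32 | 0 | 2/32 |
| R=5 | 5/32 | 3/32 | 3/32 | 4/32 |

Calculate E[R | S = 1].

12/5

P(S = 1) = 5/16.
Summing R·P(R=x,S=y) over the conditioning event gives 3/4.
E[R | S = 1] = (3/4) / (5/16) = 12/5.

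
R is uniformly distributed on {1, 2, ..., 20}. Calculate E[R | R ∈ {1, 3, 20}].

8

P(R ∈ {1, 3, 20}) = 3/20.
Σ over the event: 1·1/20 + 3·1/20 + 20·1/20 = 6/5.
E[R | R ∈ {1, 3, 20}] = (6/5) / (3/20) = 8.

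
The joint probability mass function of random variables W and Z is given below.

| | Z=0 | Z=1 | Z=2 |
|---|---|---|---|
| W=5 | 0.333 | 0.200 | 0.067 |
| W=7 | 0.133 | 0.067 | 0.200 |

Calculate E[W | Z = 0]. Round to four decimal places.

5.5708

P(Z = 0) = 0.466.
Σ W·P over the event = 5·(0.333) + 7·(0.133) = 2.596.
E[W | Z = 0] = (2.596) / (0.466) = 5.5708.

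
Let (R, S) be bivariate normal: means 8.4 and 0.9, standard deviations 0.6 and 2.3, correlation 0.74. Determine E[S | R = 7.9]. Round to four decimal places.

-0.5183

E[S | R=x] = μ_S + ρ(σ_S/σ_R)(x − μ_R) for jointly normal variables.
E[S | R=7.9] = 0.9 + (0.74)·(2.3/0.6)·(7.9 − (8.4)) = 0.9 + (2.83667)·(-0.5) = -0.5183.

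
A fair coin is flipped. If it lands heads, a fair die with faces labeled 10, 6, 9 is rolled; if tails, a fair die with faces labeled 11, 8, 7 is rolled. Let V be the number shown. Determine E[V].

E[V | heads] = (10+6+9)/3 = 25/3.
E[V | tails] = (11+8+7)/3 = 26/3.
By the law of total expectation,
E[V] = (1/2)·(25/3) + (1/2)·(26/3) = 17/2.

17/2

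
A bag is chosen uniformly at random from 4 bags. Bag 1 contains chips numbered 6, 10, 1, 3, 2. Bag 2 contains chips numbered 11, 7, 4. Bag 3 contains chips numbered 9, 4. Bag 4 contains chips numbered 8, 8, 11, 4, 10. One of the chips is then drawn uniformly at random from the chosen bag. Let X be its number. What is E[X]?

E[X | bag 1] = (6+10+1+3+2)/5 = 22/5.
E[X | bag 2] = (11+7+4)/3 = 22/3.
E[X | bag 3] = (9+4)/2 = 13/2.
E[X | bag 4] = (8+8+11+4+10)/5 = 41/5.
By the law of total expectation,
E[X] = (1/4)·(22/5) + (1/4)·(22/3) + (1/4)·(13/2) + (1/4)·(41/5) = 793/120.

793/120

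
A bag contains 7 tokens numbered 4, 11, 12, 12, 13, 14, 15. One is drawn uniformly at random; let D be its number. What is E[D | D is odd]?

13

P(D is odd) = 3/7.
Σ over the event: 11·1/7 + 13·1/7 + 15·1/7 = 39/7.
E[D | D is odd] = (39/7) / (3/7) = 13.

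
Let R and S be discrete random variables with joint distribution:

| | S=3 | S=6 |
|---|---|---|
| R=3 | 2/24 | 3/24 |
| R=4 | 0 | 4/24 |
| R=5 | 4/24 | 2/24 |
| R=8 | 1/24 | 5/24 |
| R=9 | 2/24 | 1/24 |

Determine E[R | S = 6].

P(S = 6) = 5/8.
Σ R·P over the event = 3·(3/24) + 4·(4/24) + 5·(2/24) + 8·(5/24) + 9·(1/24) = 7/2.
E[R | S = 6] = (7/2) / (5/8) = 28/5.

28/5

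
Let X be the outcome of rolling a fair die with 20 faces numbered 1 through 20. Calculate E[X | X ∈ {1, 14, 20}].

P(X ∈ {1, 14, 20}) = 3/20.
Σ over the event: 1·1/20 + 14·1/20 + 20·1/20 = 7/4.
E[X | X ∈ {1, 14, 20}] = (7/4) / (3/20) = 35/3.

35/3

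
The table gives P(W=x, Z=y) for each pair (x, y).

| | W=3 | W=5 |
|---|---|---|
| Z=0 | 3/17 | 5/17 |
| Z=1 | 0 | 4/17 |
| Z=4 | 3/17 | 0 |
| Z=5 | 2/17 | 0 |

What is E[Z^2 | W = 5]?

P(W = 5) = 9/17.
Σ Z^2·P over the event = 0·(5/17) + 1·(4/17) = 4/17.
E[Z^2 | W = 5] = (4/17) / (9/17) = 4/9.

4/9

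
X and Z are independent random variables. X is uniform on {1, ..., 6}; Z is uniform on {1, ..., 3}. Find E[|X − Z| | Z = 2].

Outcomes with Z = 2: (1,2), (2,2), (3,2), (4,2), (5,2), (6,2), each with probability 1/18.
E[|X − Z| | Z = 2] = (1 + 0 + 1 + 2 + 3 + 4) / 6 = 11/6.

11/6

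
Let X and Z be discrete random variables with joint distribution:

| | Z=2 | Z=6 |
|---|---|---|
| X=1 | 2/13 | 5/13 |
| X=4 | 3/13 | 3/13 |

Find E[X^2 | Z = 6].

P(Z = 6) = 8/13.
Σ X^2·P over the event = 1·(5/13) + 16·(3/13) = 53/13.
E[X^2 | Z = 6] = (53/13) / (8/13) = 53/8.

53/8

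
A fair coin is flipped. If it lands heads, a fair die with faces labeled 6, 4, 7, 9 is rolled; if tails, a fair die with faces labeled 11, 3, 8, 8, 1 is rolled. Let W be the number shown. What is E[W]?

127/20

E[W | heads] = (6+4+7+9)/4 = 13/2.
E[W | tails] = (11+3+8+8+1)/5 = 31/5.
E[W] = (1/2)·(13/2) + (1/2)·(31/5) = 127/20.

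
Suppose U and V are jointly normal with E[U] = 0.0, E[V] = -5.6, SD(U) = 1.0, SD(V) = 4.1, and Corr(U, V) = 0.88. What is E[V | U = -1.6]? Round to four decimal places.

-11.3728

For a bivariate normal, E[V | U=x] = μ_V + ρ·(σ_V/σ_U)·(x − μ_U).
E[V | U=-1.6] = -5.6 + (0.88)·(4.1/1.0)·(-1.6 − (0.0)) = -5.6 + (3.608)·(-1.6) = -11.3728.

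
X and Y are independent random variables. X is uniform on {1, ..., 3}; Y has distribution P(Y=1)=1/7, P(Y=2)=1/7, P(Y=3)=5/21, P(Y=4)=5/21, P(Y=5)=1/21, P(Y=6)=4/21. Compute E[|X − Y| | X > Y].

P(X > Y) = 1/7.
Summing |X−Y|·P(x,y) over outcomes with X > Y gives 4/21.
E[|X − Y| | X > Y] = (4/21) / (1/7) = 4/3.

4/3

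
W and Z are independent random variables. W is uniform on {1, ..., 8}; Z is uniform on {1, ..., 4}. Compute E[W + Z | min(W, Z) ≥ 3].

9

P(min(W, Z) ≥ 3) = 3/8.
Summing (W+Z)·P(x,y) over outcomes with min(W, Z) ≥ 3 gives 27/8.
E[W + Z | min(W, Z) ≥ 3] = (27/8) / (3/8) = 9.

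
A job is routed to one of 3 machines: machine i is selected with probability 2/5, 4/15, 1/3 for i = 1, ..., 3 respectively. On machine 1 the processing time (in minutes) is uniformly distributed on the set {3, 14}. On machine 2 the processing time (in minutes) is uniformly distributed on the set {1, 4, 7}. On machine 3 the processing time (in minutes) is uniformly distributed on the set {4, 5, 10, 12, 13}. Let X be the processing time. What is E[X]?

E[X | machine 1] = (3+14)/2 = 17/2.
E[X | machine 2] = (1+4+7)/3 = 4.
E[X | machine 3] = (4+5+10+12+13)/5 = 44/5.
E[X] = (2/5)·(17/2) + (4/15)·(4) + (1/3)·(44/5) = 37/5.

37/5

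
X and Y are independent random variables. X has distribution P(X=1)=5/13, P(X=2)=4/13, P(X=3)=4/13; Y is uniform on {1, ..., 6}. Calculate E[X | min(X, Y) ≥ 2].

5/2

P(min(X, Y) ≥ 2) = 20/39.
Summing X·P(x,y) over outcomes with min(X, Y) ≥ 2 gives 50/39.
E[X | min(X, Y) ≥ 2] = (50/39) / (20/39) = 5/2.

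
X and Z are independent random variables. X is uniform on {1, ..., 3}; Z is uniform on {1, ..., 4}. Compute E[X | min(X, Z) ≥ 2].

Outcomes with min(X, Z) ≥ 2: (2,2), (2,3), (2,4), (3,2), (3,3), (3,4), each with probability 1/12.
E[X | min(X, Z) ≥ 2] = (2 + 2 + 2 + 3 + 3 + 3) / 6 = 5/2.

5/2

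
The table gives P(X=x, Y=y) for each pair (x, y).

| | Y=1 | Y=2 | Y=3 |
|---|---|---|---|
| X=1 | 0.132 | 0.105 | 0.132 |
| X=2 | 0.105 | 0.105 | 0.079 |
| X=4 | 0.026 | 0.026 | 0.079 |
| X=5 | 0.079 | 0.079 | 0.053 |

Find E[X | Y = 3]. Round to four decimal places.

P(Y = 3) = 0.343.
Summing X·P(X=x,Y=y) over the conditioning event gives 0.871.
E[X | Y = 3] = (0.871) / (0.343) = 2.5394.

2.5394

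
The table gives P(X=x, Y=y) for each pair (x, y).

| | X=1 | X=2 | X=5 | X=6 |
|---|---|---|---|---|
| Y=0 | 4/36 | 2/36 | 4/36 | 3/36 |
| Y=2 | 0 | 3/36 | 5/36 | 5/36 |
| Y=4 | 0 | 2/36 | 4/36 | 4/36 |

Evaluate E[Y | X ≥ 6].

13/6

P(X ≥ 6) = 1/3.
Σ Y·P over the event = 0·(3/36) + 2·(5/36) + 4·(4/36) = 13/18.
E[Y | X ≥ 6] = (13/18) / (1/3) = 13/6.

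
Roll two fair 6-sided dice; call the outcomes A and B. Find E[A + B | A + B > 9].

P(A + B > 9) = 1/6.
Summing (A+B)·P(x,y) over outcomes with A + B > 9 gives 16/9.
E[A + B | A + B > 9] = (16/9) / (1/6) = 32/3.

32/3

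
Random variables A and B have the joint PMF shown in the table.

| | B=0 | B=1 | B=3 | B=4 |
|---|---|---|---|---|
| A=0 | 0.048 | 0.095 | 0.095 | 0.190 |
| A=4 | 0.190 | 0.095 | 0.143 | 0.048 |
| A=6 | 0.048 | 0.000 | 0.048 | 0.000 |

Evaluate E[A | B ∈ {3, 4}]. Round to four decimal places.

P(B ∈ {3, 4}) = 0.524.
Summing A·P(A=x,B=y) over the conditioning event gives 1.052.
E[A | B ∈ {3, 4}] = (1.052) / (0.524) = 2.0076.

2.0076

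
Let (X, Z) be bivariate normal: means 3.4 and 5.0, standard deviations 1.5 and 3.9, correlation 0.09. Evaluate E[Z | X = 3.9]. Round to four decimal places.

5.1170

The regression of Z on X has slope ρ·σ_Z/σ_X and passes through (μ_X, μ_Z).
E[Z | X=3.9] = 5.0 + (0.09)·(3.9/1.5)·(3.9 − (3.4)) = 5.0 + (0.234)·(0.5) = 5.1170.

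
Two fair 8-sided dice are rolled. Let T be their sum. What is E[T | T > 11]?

40/3

P(T > 11) = 15/64.
Σ over the event: 12·5/64 + 13·1/16 + 14·3/64 + 15·1/32 + 16·1/64 = 25/8.
E[T | T > 11] = (25/8) / (15/64) = 40/3.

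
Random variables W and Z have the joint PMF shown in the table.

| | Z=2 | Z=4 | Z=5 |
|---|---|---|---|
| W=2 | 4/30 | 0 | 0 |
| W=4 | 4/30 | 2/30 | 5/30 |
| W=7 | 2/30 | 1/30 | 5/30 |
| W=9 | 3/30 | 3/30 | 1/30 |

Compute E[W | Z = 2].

5

P(Z = 2) = 13/30.
Summing W·P(W=x,Z=y) over the conditioning event gives 13/6.
E[W | Z = 2] = (13/6) / (13/30) = 5.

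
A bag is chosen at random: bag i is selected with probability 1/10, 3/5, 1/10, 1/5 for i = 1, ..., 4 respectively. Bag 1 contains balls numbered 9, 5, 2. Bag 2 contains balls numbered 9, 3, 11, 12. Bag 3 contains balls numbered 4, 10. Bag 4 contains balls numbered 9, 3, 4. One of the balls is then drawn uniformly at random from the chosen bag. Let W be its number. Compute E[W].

151/20

E[W | bag 1] = (9+5+2)/3 = 16/3.
E[W | bag 2] = (9+3+11+12)/4 = 35/4.
E[W | bag 3] = (4+10)/2 = 7.
E[W | bag 4] = (9+3+4)/3 = 16/3.
By the law of total expectation,
E[W] = (1/10)·(16/3) + (3/5)·(35/4) + (1/10)·(7) + (1/5)·(16/3) = 151/20.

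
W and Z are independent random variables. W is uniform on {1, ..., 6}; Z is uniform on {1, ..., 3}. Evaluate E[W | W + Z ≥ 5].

53/12

P(W + Z ≥ 5) = 2/3.
Summing W·P(x,y) over outcomes with W + Z ≥ 5 gives 53/18.
E[W | W + Z ≥ 5] = (53/18) / (2/3) = 53/12.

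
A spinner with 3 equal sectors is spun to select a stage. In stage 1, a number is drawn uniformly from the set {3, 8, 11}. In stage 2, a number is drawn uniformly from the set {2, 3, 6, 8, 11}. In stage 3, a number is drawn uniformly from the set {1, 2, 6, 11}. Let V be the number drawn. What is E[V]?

55/9

E[V | stage 1] = (3+8+11)/3 = 22/3.
E[V | stage 2] = (2+3+6+8+11)/5 = 6.
E[V | stage 3] = (1+2+6+11)/4 = 5.
By the law of total expectation,
E[V] = (1/3)·(22/3) + (1/3)·(6) + (1/3)·(5) = 55/9.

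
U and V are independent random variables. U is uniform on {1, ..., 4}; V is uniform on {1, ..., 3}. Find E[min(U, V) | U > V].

5/3

P(U > V) = 1/2.
Summing min(U,V)·P(x,y) over outcomes with U > V gives 5/6.
E[min(U, V) | U > V] = (5/6) / (1/2) = 5/3.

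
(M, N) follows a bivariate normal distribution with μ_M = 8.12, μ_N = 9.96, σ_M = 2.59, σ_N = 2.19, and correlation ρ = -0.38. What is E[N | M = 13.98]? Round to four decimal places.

8.0771

For a bivariate normal, E[N | M=x] = μ_N + ρ·(σ_N/σ_M)·(x − μ_M).
E[N | M=13.98] = 9.96 + (-0.38)·(2.19/2.59)·(13.98 − (8.12)) = 9.96 + (-0.32131)·(5.86) = 8.0771.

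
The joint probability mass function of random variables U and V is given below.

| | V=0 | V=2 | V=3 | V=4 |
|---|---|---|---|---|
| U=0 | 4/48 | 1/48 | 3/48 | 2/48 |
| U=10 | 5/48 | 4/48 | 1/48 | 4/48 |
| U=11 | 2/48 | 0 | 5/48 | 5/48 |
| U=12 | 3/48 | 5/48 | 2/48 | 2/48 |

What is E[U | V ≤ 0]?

P(V ≤ 0) = 7/24.
Summing U·P(U=x,V=y) over the conditioning event gives 9/4.
E[U | V ≤ 0] = (9/4) / (7/24) = 54/7.

54/7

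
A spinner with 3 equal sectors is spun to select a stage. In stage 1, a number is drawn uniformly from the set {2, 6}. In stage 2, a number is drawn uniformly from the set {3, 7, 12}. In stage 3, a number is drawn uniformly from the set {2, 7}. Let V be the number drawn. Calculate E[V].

95/18

E[V | stage 1] = (2+6)/2 = 4.
E[V | stage 2] = (3+7+12)/3 = 22/3.
E[V | stage 3] = (2+7)/2 = 9/2.
By the law of total expectation,
E[V] = (1/3)·(4) + (1/3)·(22/3) + (1/3)·(9/2) = 95/18.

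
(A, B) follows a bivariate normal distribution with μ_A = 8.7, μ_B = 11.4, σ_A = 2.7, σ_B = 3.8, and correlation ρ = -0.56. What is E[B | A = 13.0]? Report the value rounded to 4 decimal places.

The regression of B on A has slope ρ·σ_B/σ_A and passes through (μ_A, μ_B).
E[B | A=13.0] = 11.4 + (-0.56)·(3.8/2.7)·(13.0 − (8.7)) = 11.4 + (-0.78815)·(4.3) = 8.0110.

8.0110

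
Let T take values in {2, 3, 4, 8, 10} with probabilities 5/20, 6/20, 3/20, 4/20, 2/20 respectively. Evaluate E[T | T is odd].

P(T is odd) = 3/10.
Σ over the event: 3·3/10 = 9/10.
E[T | T is odd] = (9/10) / (3/10) = 3.

3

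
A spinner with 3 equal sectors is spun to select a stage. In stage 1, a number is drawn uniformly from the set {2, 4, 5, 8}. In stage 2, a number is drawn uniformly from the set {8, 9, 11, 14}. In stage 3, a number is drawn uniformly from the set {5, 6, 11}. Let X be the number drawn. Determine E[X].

E[X | stage 1] = (2+4+5+8)/4 = 19/4.
E[X | stage 2] = (8+9+11+14)/4 = 21/2.
E[X | stage 3] = (5+6+11)/3 = 22/3.
By the law of total expectation,
E[X] = (1/3)·(19/4) + (1/3)·(21/2) + (1/3)·(22/3) = 271/36.

271/36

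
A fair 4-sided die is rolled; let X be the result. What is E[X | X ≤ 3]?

2

Given X ≤ 3, X is equally likely to be any of {1, 2, 3}.
E[X | X ≤ 3] = (1 + 2 + 3) / 3 = 2.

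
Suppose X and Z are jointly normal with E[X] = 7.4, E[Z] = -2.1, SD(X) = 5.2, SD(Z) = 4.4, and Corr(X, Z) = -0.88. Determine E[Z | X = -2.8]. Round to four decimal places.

The regression of Z on X has slope ρ·σ_Z/σ_X and passes through (μ_X, μ_Z).
E[Z | X=-2.8] = -2.1 + (-0.88)·(4.4/5.2)·(-2.8 − (7.4)) = -2.1 + (-0.74462)·(-10.2) = 5.4951.

5.4951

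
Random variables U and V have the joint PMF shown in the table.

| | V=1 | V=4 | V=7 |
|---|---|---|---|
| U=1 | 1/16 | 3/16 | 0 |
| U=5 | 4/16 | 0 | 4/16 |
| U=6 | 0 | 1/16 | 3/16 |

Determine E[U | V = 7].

38/7

P(V = 7) = 7/16.
Σ U·P over the event = 5·(4/16) + 6·(3/16) = 19/8.
E[U | V = 7] = (19/8) / (7/16) = 38/7.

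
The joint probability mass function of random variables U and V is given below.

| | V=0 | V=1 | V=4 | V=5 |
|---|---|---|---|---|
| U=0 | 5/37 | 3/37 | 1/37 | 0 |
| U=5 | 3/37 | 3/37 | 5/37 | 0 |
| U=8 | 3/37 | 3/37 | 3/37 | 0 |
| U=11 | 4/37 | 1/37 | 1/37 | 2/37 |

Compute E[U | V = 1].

5

P(V = 1) = 10/37.
Summing U·P(U=x,V=y) over the conditioning event gives 50/37.
E[U | V = 1] = (50/37) / (10/37) = 5.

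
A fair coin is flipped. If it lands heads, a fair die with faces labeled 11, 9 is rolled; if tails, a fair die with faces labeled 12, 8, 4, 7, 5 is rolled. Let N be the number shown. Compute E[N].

E[N | heads] = (11+9)/2 = 10.
E[N | tails] = (12+8+4+7+5)/5 = 36/5.
E[N] = (1/2)·(10) + (1/2)·(36/5) = 43/5.

43/5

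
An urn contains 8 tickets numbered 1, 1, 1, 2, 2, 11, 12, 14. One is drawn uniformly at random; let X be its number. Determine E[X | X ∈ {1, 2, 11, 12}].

30/7

P(X ∈ {1, 2, 11, 12}) = 7/8.
Σ over the event: 1·3/8 + 2·1/4 + 11·1/8 + 12·1/8 = 15/4.
E[X | X ∈ {1, 2, 11, 12}] = (15/4) / (7/8) = 30/7.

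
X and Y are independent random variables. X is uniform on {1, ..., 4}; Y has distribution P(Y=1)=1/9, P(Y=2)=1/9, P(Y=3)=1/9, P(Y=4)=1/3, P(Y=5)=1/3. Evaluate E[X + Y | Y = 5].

15/2

P(Y = 5) = 1/3.
Summing (X+Y)·P(x,y) over outcomes with Y = 5 gives 5/2.
E[X + Y | Y = 5] = (5/2) / (1/3) = 15/2.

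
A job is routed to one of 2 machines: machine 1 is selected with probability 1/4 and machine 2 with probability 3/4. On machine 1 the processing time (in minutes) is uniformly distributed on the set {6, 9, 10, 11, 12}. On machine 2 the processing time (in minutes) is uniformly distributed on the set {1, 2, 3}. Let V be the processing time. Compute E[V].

39/10

E[V | machine 1] = (6+9+10+11+12)/5 = 48/5.
E[V | machine 2] = (1+2+3)/3 = 2.
By the law of total expectation,
E[V] = (1/4)·(48/5) + (3/4)·(2) = 39/10.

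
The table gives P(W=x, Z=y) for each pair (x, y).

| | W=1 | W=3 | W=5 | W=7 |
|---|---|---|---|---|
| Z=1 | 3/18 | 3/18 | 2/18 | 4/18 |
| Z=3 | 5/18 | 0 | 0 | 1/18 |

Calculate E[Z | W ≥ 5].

9/7

P(W ≥ 5) = 7/18.
Σ Z·P over the event = 1·(2/18) + 1·(4/18) + 3·(1/18) = 1/2.
E[Z | W ≥ 5] = (1/2) / (7/18) = 9/7.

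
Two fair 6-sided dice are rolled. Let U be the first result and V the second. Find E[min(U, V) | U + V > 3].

8/3

P(U + V > 3) = 11/12.
Summing min(U,V)·P(x,y) over outcomes with U + V > 3 gives 22/9.
E[min(U, V) | U + V > 3] = (22/9) / (11/12) = 8/3.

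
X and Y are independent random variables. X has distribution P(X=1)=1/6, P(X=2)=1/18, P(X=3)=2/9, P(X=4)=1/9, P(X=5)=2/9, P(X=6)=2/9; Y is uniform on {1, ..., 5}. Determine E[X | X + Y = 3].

5/4

P(X + Y = 3) = 2/45.
Summing X·P(x,y) over outcomes with X + Y = 3 gives 1/18.
E[X | X + Y = 3] = (1/18) / (2/45) = 5/4.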